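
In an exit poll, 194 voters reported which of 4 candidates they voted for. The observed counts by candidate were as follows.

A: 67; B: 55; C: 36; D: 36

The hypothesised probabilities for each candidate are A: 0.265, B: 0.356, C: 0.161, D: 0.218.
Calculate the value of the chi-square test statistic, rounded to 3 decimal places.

9.255

Expected counts E_i = n·p_i: 194×0.265 = 51.41, 194×0.356 = 69.064, 194×0.161 = 31.234, 194×0.218 = 42.292.
cat         O        E   (O−E)²/E
A          67    51.41     4.7276
B          55   69.064     2.8640
C          36   31.234     0.7272
D          36   42.292     0.9361
Sum = 9.255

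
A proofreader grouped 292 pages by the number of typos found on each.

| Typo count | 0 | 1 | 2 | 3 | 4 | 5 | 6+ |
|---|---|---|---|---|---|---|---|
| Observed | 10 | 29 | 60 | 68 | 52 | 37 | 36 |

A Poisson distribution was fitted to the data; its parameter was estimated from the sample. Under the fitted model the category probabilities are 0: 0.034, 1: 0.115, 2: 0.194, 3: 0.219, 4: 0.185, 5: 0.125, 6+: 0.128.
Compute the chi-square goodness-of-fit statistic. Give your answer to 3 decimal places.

1.213

Expected counts E_i = n·p_i: 292×0.034 = 9.928, 292×0.115 = 33.58, 292×0.194 = 56.648, 292×0.219 = 63.948, 292×0.185 = 54.02, 292×0.125 = 36.5, 292×0.128 = 37.376.
0: (10 − 9.928)²/9.928 = 0.005184/9.928 = 0.0005
1: (29 − 33.58)²/33.58 = 20.9764/33.58 = 0.6247
2: (60 − 56.648)²/56.648 = 11.235904/56.648 = 0.1983
3: (68 − 63.948)²/63.948 = 16.418704/63.948 = 0.2568
4: (52 − 54.02)²/54.02 = 4.0804/54.02 = 0.0755
5: (37 − 36.5)²/36.5 = 0.25/36.5 = 0.0068
6+: (36 − 37.376)²/37.376 = 1.893376/37.376 = 0.0507
Sum = 1.213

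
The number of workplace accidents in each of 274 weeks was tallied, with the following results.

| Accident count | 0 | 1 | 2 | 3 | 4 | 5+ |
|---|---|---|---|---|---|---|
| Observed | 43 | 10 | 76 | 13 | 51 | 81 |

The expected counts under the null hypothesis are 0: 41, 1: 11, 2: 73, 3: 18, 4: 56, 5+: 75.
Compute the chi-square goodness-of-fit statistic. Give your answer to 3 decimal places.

cat         O        E   (O−E)²/E
0          43       41     0.0976
1          10       11     0.0909
2          76       73     0.1233
3          13       18     1.3889
4          51       56     0.4464
5+         81       75     0.4800
Sum = 2.627

2.627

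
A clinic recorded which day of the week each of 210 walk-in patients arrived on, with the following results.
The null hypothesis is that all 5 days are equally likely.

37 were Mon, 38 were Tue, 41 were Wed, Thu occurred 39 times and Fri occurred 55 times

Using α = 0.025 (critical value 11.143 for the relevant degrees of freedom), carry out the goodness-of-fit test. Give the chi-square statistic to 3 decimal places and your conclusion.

Under H₀ each category has probability 1/5, so each expected count is 210/5 = 42.
Mon: (37 − 42)²/42 = 25/42 = 0.5952
Tue: (38 − 42)²/42 = 16/42 = 0.3810
Wed: (41 − 42)²/42 = 1/42 = 0.0238
Thu: (39 − 42)²/42 = 9/42 = 0.2143
Fri: (55 − 42)²/42 = 169/42 = 4.0238
Sum = 5.238
df = 4. Since 5.238 < 11.143, we do not reject H₀.

5.238; do not reject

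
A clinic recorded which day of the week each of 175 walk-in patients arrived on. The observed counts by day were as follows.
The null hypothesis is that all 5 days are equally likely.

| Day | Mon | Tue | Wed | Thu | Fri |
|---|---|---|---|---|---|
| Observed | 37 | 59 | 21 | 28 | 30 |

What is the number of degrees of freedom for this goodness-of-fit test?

4

There are k = 5 categories and no parameters were estimated from the data, so df = 5 − 1 = 4.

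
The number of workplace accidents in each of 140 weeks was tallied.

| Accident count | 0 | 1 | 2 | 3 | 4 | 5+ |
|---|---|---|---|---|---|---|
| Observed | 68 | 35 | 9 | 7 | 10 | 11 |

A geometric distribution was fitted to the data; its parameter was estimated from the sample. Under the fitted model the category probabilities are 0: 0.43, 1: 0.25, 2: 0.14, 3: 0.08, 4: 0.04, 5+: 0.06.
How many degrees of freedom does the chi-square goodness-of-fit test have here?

4

There are k = 6 categories and 1 parameter estimated from the data, so df = 6 − 1 − 1 = 4.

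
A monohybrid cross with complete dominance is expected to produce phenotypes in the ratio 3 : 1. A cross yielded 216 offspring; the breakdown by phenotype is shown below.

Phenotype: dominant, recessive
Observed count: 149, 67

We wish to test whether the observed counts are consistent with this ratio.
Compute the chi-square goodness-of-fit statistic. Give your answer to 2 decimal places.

4.17

Ratio total = 4. Expected counts: 216×3/4 = 162, 216×1/4 = 54.
dominant: (149 − 162)²/162 = 169/162 = 1.043
recessive: (67 − 54)²/54 = 169/54 = 3.130
Sum = 4.17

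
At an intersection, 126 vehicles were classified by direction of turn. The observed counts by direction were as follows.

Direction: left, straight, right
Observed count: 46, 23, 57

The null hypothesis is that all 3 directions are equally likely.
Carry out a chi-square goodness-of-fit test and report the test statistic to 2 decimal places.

14.33

Expected count for each of the 3 categories: 126/3 = 42.
left: (46 − 42)²/42 = 16/42 = 0.381
straight: (23 − 42)²/42 = 361/42 = 8.595
right: (57 − 42)²/42 = 225/42 = 5.357
Sum = 14.33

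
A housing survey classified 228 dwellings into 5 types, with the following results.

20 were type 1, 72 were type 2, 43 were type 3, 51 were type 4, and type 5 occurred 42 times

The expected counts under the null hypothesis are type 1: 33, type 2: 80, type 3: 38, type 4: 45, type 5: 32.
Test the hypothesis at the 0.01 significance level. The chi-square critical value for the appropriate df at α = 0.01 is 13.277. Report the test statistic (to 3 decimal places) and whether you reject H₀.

cat         O        E   (O−E)²/E
type 1     20       33     5.1212
type 2     72       80     0.8000
type 3     43       38     0.6579
type 4     51       45     0.8000
type 5     42       32     3.1250
Sum = 10.504
df = 4. Since 10.504 < 13.277, we do not reject H₀.

10.504; do not reject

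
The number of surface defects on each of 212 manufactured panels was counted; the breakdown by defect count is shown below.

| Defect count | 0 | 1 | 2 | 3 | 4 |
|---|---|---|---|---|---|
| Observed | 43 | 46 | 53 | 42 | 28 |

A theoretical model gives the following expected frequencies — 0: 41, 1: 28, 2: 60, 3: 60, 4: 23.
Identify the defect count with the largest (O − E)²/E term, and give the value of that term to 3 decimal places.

1, 11.571

cat         O        E   (O−E)²/E
0          43       41     0.0976
1          46       28    11.5714
2          53       60     0.8167
3          42       60     5.4000
4          28       23     1.0870
The largest term is for 1: 11.571.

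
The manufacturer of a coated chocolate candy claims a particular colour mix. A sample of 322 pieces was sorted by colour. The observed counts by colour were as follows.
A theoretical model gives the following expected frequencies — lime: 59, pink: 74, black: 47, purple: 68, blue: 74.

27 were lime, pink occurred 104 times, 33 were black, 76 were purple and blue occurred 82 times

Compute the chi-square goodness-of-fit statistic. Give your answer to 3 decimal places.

lime: (27 − 59)²/59 = 1024/59 = 17.3559
pink: (104 − 74)²/74 = 900/74 = 12.1622
black: (33 − 47)²/47 = 196/47 = 4.1702
purple: (76 − 68)²/68 = 64/68 = 0.9412
blue: (82 − 74)²/74 = 64/74 = 0.8649
Sum = 35.494

35.494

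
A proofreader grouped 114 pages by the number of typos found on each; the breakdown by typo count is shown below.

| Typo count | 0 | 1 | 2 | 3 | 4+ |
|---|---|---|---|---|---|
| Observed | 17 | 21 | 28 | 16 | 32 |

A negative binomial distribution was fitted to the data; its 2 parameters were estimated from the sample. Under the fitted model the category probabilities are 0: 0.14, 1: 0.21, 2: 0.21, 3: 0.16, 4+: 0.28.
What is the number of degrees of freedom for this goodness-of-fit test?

There are k = 5 categories and 2 parameters estimated from the data, so df = 5 − 1 − 2 = 2.

2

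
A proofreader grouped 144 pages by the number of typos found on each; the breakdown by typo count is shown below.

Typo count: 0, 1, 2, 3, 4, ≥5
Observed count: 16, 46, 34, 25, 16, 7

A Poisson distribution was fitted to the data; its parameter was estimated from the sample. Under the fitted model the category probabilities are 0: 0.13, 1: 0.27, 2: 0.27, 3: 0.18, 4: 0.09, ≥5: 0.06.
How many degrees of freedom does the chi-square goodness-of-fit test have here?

4

There are k = 6 categories and 1 parameter estimated from the data, so df = 6 − 1 − 1 = 4.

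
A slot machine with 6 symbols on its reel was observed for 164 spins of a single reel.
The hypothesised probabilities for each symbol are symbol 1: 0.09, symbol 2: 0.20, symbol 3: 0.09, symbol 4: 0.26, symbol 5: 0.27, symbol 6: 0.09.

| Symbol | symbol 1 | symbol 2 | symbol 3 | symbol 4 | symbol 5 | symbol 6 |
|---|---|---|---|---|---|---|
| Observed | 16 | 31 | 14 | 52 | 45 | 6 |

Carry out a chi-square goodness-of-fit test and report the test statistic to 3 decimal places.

Expected counts E_i = n·p_i: 164×0.09 = 14.76, 164×0.20 = 32.8, 164×0.09 = 14.76, 164×0.26 = 42.64, 164×0.27 = 44.28, 164×0.09 = 14.76.
symbol 1: (16 − 14.76)²/14.76 = 1.5376/14.76 = 0.1042
symbol 2: (31 − 32.8)²/32.8 = 3.24/32.8 = 0.0988
symbol 3: (14 − 14.76)²/14.76 = 0.5776/14.76 = 0.0391
symbol 4: (52 − 42.64)²/42.64 = 87.6096/42.64 = 2.0546
symbol 5: (45 − 44.28)²/44.28 = 0.5184/44.28 = 0.0117
symbol 6: (6 − 14.76)²/14.76 = 76.7376/14.76 = 5.1990
Sum = 7.507

7.507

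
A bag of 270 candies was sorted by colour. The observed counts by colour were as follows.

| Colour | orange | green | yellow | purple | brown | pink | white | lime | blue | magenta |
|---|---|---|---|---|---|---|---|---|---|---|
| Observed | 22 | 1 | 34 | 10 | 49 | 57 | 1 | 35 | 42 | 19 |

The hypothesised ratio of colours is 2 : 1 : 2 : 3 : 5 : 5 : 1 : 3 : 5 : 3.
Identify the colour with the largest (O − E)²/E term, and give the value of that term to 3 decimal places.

Ratio total = 30. Expected counts: 270×2/30 = 18, 270×1/30 = 9, 270×2/30 = 18, 270×3/30 = 27, 270×5/30 = 45, 270×5/30 = 45, 270×1/30 = 9, 270×3/30 = 27, 270×5/30 = 45, 270×3/30 = 27.
χ² = (22−18)²/18 + (1−9)²/9 + (34−18)²/18 + (10−27)²/27 + (49−45)²/45 + (57−45)²/45 + (1−9)²/9 + (35−27)²/27 + (42−45)²/45 + (19−27)²/27
   = 0.8889 + 7.1111 + 14.2222 + 10.7037 + 0.3556 + 3.2000 + 7.1111 + 2.3704 + 0.2000 + 2.3704
The largest term is for yellow: 14.222.

yellow, 14.222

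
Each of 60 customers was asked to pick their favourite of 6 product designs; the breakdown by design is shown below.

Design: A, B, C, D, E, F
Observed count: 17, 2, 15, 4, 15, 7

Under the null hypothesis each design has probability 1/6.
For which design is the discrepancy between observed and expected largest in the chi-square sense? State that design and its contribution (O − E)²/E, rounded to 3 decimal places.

Expected count for each of the 6 categories: 60/6 = 10.
A: (17 − 10)²/10 = 49/10 = 4.9000
B: (2 − 10)²/10 = 64/10 = 6.4000
C: (15 − 10)²/10 = 25/10 = 2.5000
D: (4 − 10)²/10 = 36/10 = 3.6000
E: (15 − 10)²/10 = 25/10 = 2.5000
F: (7 − 10)²/10 = 9/10 = 0.9000
The largest term is for B: 6.400.

B, 6.400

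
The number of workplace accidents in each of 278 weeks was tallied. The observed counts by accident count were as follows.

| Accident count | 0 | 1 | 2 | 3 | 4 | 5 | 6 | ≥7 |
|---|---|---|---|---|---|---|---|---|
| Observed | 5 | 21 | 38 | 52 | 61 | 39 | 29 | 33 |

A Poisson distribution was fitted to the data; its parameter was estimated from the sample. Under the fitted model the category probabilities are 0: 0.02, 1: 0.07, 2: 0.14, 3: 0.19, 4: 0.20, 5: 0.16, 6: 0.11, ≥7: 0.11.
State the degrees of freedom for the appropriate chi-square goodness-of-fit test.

There are k = 8 categories and 1 parameter estimated from the data, so df = 8 − 1 − 1 = 6.

6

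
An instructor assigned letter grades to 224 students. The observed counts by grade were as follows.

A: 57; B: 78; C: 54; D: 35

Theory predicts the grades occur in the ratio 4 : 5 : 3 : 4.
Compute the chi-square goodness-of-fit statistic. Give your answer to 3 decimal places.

Ratio total = 16. Expected counts: 224×4/16 = 56, 224×5/16 = 70, 224×3/16 = 42, 224×4/16 = 56.
cat         O        E   (O−E)²/E
A          57       56     0.0179
B          78       70     0.9143
C          54       42     3.4286
D          35       56     7.8750
Sum = 12.236

12.236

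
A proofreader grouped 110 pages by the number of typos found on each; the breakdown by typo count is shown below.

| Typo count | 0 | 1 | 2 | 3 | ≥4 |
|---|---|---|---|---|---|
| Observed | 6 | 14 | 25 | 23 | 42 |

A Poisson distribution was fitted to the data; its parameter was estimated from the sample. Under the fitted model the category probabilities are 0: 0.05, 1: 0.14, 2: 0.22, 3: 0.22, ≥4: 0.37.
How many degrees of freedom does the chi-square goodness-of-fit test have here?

There are k = 5 categories and 1 parameter estimated from the data, so df = 5 − 1 − 1 = 3.

3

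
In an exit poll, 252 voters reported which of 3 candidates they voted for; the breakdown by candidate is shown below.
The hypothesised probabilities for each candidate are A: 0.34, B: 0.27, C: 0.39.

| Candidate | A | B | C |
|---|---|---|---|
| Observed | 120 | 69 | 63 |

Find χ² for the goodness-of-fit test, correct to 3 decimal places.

26.425

Expected counts E_i = n·p_i: 252×0.34 = 85.68, 252×0.27 = 68.04, 252×0.39 = 98.28.
χ² = (120−85.68)²/85.68 + (69−68.04)²/68.04 + (63−98.28)²/98.28
   = 13.7472 + 0.0135 + 12.6646
Sum = 26.425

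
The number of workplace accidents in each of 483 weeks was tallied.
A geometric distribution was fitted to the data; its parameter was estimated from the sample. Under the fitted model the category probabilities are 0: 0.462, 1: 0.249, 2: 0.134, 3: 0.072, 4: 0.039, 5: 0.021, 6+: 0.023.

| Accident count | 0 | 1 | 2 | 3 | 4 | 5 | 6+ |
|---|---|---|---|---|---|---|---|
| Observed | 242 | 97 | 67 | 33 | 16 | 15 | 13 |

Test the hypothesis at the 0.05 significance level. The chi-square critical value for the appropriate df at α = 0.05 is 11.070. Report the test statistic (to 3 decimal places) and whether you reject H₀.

Expected counts E_i = n·p_i: 483×0.462 = 223.146, 483×0.249 = 120.267, 483×0.134 = 64.722, 483×0.072 = 34.776, 483×0.039 = 18.837, 483×0.021 = 10.143, 483×0.023 = 11.109.
cat         O        E   (O−E)²/E
0         242  223.146     1.5930
1          97  120.267     4.5013
2          67   64.722     0.0802
3          33   34.776     0.0907
4          16   18.837     0.4273
5          15   10.143     2.3258
6+         13   11.109     0.3219
Sum = 9.340
df = 5. Since 9.340 < 11.070, we do not reject H₀.

9.340; do not reject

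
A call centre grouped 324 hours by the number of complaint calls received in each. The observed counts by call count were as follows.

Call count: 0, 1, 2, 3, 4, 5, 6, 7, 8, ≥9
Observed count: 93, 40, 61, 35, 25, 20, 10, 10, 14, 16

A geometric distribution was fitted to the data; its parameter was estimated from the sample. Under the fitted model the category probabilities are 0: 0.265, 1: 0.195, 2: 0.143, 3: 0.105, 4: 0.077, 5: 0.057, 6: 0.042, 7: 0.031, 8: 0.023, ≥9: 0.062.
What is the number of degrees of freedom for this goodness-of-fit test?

8

There are k = 10 categories and 1 parameter estimated from the data, so df = 10 − 1 − 1 = 8.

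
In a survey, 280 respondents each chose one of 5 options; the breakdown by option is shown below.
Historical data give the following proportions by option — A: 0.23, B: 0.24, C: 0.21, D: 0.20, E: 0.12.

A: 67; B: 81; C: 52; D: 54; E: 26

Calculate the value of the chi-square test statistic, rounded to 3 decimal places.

5.516

Expected counts E_i = n·p_i: 280×0.23 = 64.4, 280×0.24 = 67.2, 280×0.21 = 58.8, 280×0.20 = 56, 280×0.12 = 33.6.
χ² = (67−64.4)²/64.4 + (81−67.2)²/67.2 + (52−58.8)²/58.8 + (54−56)²/56 + (26−33.6)²/33.6
   = 0.1050 + 2.8339 + 0.7864 + 0.0714 + 1.7190
Sum = 5.516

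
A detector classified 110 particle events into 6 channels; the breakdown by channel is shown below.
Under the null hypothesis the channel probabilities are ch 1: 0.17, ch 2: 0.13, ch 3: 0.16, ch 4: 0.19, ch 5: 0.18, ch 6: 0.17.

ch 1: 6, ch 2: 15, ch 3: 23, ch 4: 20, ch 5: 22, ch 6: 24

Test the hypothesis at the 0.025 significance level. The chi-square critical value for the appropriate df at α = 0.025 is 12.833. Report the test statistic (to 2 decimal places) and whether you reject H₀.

12.10; do not reject

Expected counts E_i = n·p_i: 110×0.17 = 18.7, 110×0.13 = 14.3, 110×0.16 = 17.6, 110×0.19 = 20.9, 110×0.18 = 19.8, 110×0.17 = 18.7.
cat         O        E   (O−E)²/E
ch 1        6     18.7      8.625
ch 2       15     14.3      0.034
ch 3       23     17.6      1.657
ch 4       20     20.9      0.039
ch 5       22     19.8      0.244
ch 6       24     18.7      1.502
Sum = 12.10
df = 5. Since 12.10 < 12.833, we do not reject H₀.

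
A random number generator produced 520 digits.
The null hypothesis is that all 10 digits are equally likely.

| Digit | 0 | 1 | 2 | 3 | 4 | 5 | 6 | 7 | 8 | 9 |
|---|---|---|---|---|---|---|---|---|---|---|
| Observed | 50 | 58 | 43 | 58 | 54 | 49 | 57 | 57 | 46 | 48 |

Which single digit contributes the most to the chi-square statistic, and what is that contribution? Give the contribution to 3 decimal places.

Expected count for each of the 10 categories: 520/10 = 52.
cat         O        E   (O−E)²/E
0          50       52     0.0769
1          58       52     0.6923
2          43       52     1.5577
3          58       52     0.6923
4          54       52     0.0769
5          49       52     0.1731
6          57       52     0.4808
7          57       52     0.4808
8          46       52     0.6923
9          48       52     0.3077
The largest term is for 2: 1.558.

2, 1.558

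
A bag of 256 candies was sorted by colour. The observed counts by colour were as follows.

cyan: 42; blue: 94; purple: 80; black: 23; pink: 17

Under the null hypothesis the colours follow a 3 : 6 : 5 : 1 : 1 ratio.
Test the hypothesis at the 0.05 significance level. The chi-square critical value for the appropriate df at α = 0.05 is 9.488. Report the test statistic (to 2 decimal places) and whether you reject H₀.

Ratio total = 16. Expected counts: 256×3/16 = 48, 256×6/16 = 96, 256×5/16 = 80, 256×1/16 = 16, 256×1/16 = 16.
cyan: (42 − 48)²/48 = 36/48 = 0.750
blue: (94 − 96)²/96 = 4/96 = 0.042
purple: (80 − 80)²/80 = 0/80 = 0.000
black: (23 − 16)²/16 = 49/16 = 3.063
pink: (17 − 16)²/16 = 1/16 = 0.063
Sum = 3.92
df = 4. Since 3.92 < 9.488, we do not reject H₀.

3.92; do not reject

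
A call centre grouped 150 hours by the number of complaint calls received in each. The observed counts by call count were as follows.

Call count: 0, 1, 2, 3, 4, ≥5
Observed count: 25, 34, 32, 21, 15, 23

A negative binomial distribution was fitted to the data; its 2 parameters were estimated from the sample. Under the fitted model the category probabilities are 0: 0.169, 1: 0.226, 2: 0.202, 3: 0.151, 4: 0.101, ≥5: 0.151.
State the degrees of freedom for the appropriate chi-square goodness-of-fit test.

3

There are k = 6 categories and 2 parameters estimated from the data, so df = 6 − 1 − 2 = 3.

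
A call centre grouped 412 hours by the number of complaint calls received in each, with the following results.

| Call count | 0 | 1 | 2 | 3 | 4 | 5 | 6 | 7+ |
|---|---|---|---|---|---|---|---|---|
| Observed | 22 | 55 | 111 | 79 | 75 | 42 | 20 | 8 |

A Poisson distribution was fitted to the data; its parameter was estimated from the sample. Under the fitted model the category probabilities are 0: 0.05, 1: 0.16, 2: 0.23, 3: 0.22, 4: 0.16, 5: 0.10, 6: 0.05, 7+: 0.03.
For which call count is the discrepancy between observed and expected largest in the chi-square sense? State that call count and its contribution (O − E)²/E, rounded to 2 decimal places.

Expected counts E_i = n·p_i: 412×0.05 = 20.6, 412×0.16 = 65.92, 412×0.23 = 94.76, 412×0.22 = 90.64, 412×0.16 = 65.92, 412×0.10 = 41.2, 412×0.05 = 20.6, 412×0.03 = 12.36.
cat         O        E   (O−E)²/E
0          22     20.6      0.095
1          55    65.92      1.809
2         111    94.76      2.783
3          79    90.64      1.495
4          75    65.92      1.251
5          42     41.2      0.016
6          20     20.6      0.017
7+          8    12.36      1.538
The largest term is for 2: 2.78.

2, 2.78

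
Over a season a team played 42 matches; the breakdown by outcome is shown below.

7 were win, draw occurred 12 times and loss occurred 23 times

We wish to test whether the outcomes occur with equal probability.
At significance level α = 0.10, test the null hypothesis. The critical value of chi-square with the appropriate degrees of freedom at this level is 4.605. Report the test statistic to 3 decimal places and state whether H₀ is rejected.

Expected count for each of the 3 categories: 42/3 = 14.
win: (7 − 14)²/14 = 49/14 = 3.5000
draw: (12 − 14)²/14 = 4/14 = 0.2857
loss: (23 − 14)²/14 = 81/14 = 5.7857
Sum = 9.571
df = 2. Since 9.571 > 4.605, we reject H₀.

9.571; reject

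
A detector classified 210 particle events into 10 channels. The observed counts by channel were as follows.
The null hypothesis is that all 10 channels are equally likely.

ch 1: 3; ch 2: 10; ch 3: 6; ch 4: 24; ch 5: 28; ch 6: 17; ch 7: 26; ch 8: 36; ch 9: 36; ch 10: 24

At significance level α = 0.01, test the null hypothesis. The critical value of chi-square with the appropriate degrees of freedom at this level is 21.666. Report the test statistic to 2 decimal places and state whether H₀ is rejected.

58.48; reject

Under H₀ each category has probability 1/10, so each expected count is 210/10 = 21.
ch 1: (3 − 21)²/21 = 324/21 = 15.429
ch 2: (10 − 21)²/21 = 121/21 = 5.762
ch 3: (6 − 21)²/21 = 225/21 = 10.714
ch 4: (24 − 21)²/21 = 9/21 = 0.429
ch 5: (28 − 21)²/21 = 49/21 = 2.333
ch 6: (17 − 21)²/21 = 16/21 = 0.762
ch 7: (26 − 21)²/21 = 25/21 = 1.190
ch 8: (36 − 21)²/21 = 225/21 = 10.714
ch 9: (36 − 21)²/21 = 225/21 = 10.714
ch 10: (24 − 21)²/21 = 9/21 = 0.429
Sum = 58.48
df = 9. Since 58.48 > 21.666, we reject H₀.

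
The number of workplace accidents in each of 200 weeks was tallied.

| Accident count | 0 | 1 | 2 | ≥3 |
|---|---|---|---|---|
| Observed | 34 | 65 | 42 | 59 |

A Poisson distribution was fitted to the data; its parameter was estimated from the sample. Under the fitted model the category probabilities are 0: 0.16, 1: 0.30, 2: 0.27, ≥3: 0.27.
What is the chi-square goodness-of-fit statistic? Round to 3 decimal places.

Expected counts E_i = n·p_i: 200×0.16 = 32, 200×0.30 = 60, 200×0.27 = 54, 200×0.27 = 54.
cat         O        E   (O−E)²/E
0          34       32     0.1250
1          65       60     0.4167
2          42       54     2.6667
≥3         59       54     0.4630
Sum = 3.671

3.671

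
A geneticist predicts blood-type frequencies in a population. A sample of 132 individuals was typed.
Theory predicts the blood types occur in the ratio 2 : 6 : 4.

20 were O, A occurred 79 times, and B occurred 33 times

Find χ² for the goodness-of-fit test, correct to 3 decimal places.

5.492

Ratio total = 12. Expected counts: 132×2/12 = 22, 132×6/12 = 66, 132×4/12 = 44.
cat         O        E   (O−E)²/E
O          20       22     0.1818
A          79       66     2.5606
B          33       44     2.7500
Sum = 5.492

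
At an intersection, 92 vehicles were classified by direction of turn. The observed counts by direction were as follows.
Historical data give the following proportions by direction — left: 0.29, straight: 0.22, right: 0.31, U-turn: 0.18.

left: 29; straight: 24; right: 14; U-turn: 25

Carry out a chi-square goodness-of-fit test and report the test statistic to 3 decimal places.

Expected counts E_i = n·p_i: 92×0.29 = 26.68, 92×0.22 = 20.24, 92×0.31 = 28.52, 92×0.18 = 16.56.
χ² = (29−26.68)²/26.68 + (24−20.24)²/20.24 + (14−28.52)²/28.52 + (25−16.56)²/16.56
   = 0.2017 + 0.6985 + 7.3924 + 4.3015
Sum = 12.594

12.594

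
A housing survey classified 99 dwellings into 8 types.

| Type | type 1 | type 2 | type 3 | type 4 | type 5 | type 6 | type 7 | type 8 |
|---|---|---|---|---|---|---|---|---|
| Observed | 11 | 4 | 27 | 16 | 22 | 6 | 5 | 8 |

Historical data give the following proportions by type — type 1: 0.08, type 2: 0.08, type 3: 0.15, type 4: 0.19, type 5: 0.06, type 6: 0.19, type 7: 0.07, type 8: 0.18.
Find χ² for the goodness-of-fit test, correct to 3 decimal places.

Expected counts E_i = n·p_i: 99×0.08 = 7.92, 99×0.08 = 7.92, 99×0.15 = 14.85, 99×0.19 = 18.81, 99×0.06 = 5.94, 99×0.19 = 18.81, 99×0.07 = 6.93, 99×0.18 = 17.82.
type 1: (11 − 7.92)²/7.92 = 9.4864/7.92 = 1.1978
type 2: (4 − 7.92)²/7.92 = 15.3664/7.92 = 1.9402
type 3: (27 − 14.85)²/14.85 = 147.6225/14.85 = 9.9409
type 4: (16 − 18.81)²/18.81 = 7.8961/18.81 = 0.4198
type 5: (22 − 5.94)²/5.94 = 257.9236/5.94 = 43.4215
type 6: (6 − 18.81)²/18.81 = 164.0961/18.81 = 8.7239
type 7: (5 − 6.93)²/6.93 = 3.7249/6.93 = 0.5375
type 8: (8 − 17.82)²/17.82 = 96.4324/17.82 = 5.4115
Sum = 71.593

71.593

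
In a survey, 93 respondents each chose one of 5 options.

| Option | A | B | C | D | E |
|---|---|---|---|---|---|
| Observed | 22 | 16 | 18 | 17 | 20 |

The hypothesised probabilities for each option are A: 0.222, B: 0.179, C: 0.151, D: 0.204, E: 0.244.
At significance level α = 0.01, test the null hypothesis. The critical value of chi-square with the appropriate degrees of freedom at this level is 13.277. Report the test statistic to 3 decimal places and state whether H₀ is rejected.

Expected counts E_i = n·p_i: 93×0.222 = 20.646, 93×0.179 = 16.647, 93×0.151 = 14.043, 93×0.204 = 18.972, 93×0.244 = 22.692.
χ² = (22−20.646)²/20.646 + (16−16.647)²/16.647 + (18−14.043)²/14.043 + (17−18.972)²/18.972 + (20−22.692)²/22.692
   = 0.0888 + 0.0251 + 1.1150 + 0.2050 + 0.3194
Sum = 1.753
df = 4. Since 1.753 < 13.277, we do not reject H₀.

1.753; do not reject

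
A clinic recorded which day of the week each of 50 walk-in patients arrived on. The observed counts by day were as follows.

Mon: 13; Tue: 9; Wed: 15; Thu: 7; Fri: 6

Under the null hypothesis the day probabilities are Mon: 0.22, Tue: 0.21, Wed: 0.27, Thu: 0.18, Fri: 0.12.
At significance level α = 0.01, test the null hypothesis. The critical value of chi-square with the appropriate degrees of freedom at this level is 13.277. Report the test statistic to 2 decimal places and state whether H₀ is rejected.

1.19; do not reject

Expected counts E_i = n·p_i: 50×0.22 = 11, 50×0.21 = 10.5, 50×0.27 = 13.5, 50×0.18 = 9, 50×0.12 = 6.
cat         O        E   (O−E)²/E
Mon        13       11      0.364
Tue         9     10.5      0.214
Wed        15     13.5      0.167
Thu         7        9      0.444
Fri         6        6      0.000
Sum = 1.19
df = 4. Since 1.19 < 13.277, we do not reject H₀.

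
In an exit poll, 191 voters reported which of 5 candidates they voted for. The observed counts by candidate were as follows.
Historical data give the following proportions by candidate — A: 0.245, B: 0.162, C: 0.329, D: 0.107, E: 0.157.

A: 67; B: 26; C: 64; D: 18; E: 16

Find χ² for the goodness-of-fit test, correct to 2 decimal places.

Expected counts E_i = n·p_i: 191×0.245 = 46.795, 191×0.162 = 30.942, 191×0.329 = 62.839, 191×0.107 = 20.437, 191×0.157 = 29.987.
cat         O        E   (O−E)²/E
A          67   46.795      8.724
B          26   30.942      0.789
C          64   62.839      0.021
D          18   20.437      0.291
E          16   29.987      6.524
Sum = 16.35

16.35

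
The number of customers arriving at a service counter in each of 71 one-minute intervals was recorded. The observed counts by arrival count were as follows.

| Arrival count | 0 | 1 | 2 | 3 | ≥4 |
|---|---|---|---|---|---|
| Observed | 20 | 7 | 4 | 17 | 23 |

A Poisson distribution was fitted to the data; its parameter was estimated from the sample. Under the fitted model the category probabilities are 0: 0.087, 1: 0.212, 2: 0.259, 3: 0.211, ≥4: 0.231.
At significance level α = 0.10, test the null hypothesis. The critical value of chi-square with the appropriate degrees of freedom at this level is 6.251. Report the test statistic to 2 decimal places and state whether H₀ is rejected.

Expected counts E_i = n·p_i: 71×0.087 = 6.177, 71×0.212 = 15.052, 71×0.259 = 18.389, 71×0.211 = 14.981, 71×0.231 = 16.401.
0: (20 − 6.177)²/6.177 = 191.075329/6.177 = 30.933
1: (7 − 15.052)²/15.052 = 64.834704/15.052 = 4.307
2: (4 − 18.389)²/18.389 = 207.043321/18.389 = 11.259
3: (17 − 14.981)²/14.981 = 4.076361/14.981 = 0.272
≥4: (23 − 16.401)²/16.401 = 43.546801/16.401 = 2.655
Sum = 49.43
df = 3. Since 49.43 > 6.251, we reject H₀.

49.43; reject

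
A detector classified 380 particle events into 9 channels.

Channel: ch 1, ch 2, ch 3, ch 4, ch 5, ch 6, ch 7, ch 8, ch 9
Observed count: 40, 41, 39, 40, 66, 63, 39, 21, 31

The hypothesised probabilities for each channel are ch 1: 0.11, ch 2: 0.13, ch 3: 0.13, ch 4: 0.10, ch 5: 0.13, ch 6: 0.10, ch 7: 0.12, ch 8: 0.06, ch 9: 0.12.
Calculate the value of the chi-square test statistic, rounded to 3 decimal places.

31.598

Expected counts E_i = n·p_i: 380×0.11 = 41.8, 380×0.13 = 49.4, 380×0.13 = 49.4, 380×0.10 = 38, 380×0.13 = 49.4, 380×0.10 = 38, 380×0.12 = 45.6, 380×0.06 = 22.8, 380×0.12 = 45.6.
χ² = (40−41.8)²/41.8 + (41−49.4)²/49.4 + (39−49.4)²/49.4 + (40−38)²/38 + (66−49.4)²/49.4 + (63−38)²/38 + (39−45.6)²/45.6 + (21−22.8)²/22.8 + (31−45.6)²/45.6
   = 0.0775 + 1.4283 + 2.1895 + 0.1053 + 5.5781 + 16.4474 + 0.9553 + 0.1421 + 4.6746
Sum = 31.598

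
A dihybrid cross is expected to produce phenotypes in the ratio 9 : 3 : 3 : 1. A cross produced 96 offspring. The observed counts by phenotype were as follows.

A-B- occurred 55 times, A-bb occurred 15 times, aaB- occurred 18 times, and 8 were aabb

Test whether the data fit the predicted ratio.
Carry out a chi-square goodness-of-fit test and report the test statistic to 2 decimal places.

Ratio total = 16. Expected counts: 96×9/16 = 54, 96×3/16 = 18, 96×3/16 = 18, 96×1/16 = 6.
cat         O        E   (O−E)²/E
A-B-       55       54      0.019
A-bb       15       18      0.500
aaB-       18       18      0.000
aabb        8        6      0.667
Sum = 1.19

1.19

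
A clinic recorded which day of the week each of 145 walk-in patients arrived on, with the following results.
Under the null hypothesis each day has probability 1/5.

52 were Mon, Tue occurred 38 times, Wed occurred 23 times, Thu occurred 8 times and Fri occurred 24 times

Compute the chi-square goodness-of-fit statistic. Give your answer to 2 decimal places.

Under H₀ each category has probability 1/5, so each expected count is 145/5 = 29.
χ² = (52−29)²/29 + (38−29)²/29 + (23−29)²/29 + (8−29)²/29 + (24−29)²/29
   = 18.241 + 2.793 + 1.241 + 15.207 + 0.862
Sum = 38.34

38.34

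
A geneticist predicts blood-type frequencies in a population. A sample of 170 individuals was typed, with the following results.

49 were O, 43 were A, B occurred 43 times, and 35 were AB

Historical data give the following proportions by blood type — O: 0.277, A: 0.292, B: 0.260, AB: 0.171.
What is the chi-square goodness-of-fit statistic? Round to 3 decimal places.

Expected counts E_i = n·p_i: 170×0.277 = 47.09, 170×0.292 = 49.64, 170×0.260 = 44.2, 170×0.171 = 29.07.
cat         O        E   (O−E)²/E
O          49    47.09     0.0775
A          43    49.64     0.8882
B          43     44.2     0.0326
AB         35    29.07     1.2097
Sum = 2.208

2.208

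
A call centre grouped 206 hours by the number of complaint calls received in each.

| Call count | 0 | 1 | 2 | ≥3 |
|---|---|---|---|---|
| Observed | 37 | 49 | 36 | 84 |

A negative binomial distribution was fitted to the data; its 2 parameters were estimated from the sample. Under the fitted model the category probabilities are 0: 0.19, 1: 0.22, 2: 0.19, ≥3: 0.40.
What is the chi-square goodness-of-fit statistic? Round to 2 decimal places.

0.70

Expected counts E_i = n·p_i: 206×0.19 = 39.14, 206×0.22 = 45.32, 206×0.19 = 39.14, 206×0.40 = 82.4.
0: (37 − 39.14)²/39.14 = 4.5796/39.14 = 0.117
1: (49 − 45.32)²/45.32 = 13.5424/45.32 = 0.299
2: (36 − 39.14)²/39.14 = 9.8596/39.14 = 0.252
≥3: (84 − 82.4)²/82.4 = 2.56/82.4 = 0.031
Sum = 0.70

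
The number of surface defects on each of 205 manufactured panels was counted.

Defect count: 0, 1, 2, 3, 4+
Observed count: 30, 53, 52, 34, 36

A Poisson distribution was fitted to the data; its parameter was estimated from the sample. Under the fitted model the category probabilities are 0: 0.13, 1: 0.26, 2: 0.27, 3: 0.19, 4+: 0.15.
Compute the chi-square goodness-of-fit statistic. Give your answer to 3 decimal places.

Expected counts E_i = n·p_i: 205×0.13 = 26.65, 205×0.26 = 53.3, 205×0.27 = 55.35, 205×0.19 = 38.95, 205×0.15 = 30.75.
χ² = (30−26.65)²/26.65 + (53−53.3)²/53.3 + (52−55.35)²/55.35 + (34−38.95)²/38.95 + (36−30.75)²/30.75
   = 0.4211 + 0.0017 + 0.2028 + 0.6291 + 0.8963
Sum = 2.151

2.151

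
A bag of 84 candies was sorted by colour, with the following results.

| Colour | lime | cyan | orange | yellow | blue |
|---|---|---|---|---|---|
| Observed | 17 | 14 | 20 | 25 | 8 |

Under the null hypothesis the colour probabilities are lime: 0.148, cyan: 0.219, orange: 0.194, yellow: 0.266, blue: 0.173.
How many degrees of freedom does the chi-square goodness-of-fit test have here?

There are k = 5 categories and no parameters were estimated from the data, so df = 5 − 1 = 4.

4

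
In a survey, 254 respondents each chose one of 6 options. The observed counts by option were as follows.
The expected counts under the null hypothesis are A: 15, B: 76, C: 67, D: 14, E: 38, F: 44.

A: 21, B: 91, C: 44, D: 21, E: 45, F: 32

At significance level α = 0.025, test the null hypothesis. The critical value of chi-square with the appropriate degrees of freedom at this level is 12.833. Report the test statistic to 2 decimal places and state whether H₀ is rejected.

21.32; reject

cat         O        E   (O−E)²/E
A          21       15      2.400
B          91       76      2.961
C          44       67      7.896
D          21       14      3.500
E          45       38      1.289
F          32       44      3.273
Sum = 21.32
df = 5. Since 21.32 > 12.833, we reject H₀.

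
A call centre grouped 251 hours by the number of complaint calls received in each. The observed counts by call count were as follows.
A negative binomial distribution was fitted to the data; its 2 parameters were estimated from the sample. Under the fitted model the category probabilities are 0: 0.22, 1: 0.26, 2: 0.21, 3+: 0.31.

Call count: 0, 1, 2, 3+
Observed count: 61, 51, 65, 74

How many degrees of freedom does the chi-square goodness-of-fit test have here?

There are k = 4 categories and 2 parameters estimated from the data, so df = 4 − 1 − 2 = 1.

1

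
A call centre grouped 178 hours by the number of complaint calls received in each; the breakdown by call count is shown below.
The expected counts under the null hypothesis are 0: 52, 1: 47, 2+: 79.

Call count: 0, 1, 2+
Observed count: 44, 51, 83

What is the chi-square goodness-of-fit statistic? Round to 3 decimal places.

1.774

cat         O        E   (O−E)²/E
0          44       52     1.2308
1          51       47     0.3404
2+         83       79     0.2025
Sum = 1.774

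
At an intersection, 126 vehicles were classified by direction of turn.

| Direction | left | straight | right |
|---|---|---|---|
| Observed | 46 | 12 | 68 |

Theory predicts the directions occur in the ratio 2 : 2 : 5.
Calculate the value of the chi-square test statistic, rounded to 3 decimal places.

20.771

Ratio total = 9. Expected counts: 126×2/9 = 28, 126×2/9 = 28, 126×5/9 = 70.
left: (46 − 28)²/28 = 324/28 = 11.5714
straight: (12 − 28)²/28 = 256/28 = 9.1429
right: (68 − 70)²/70 = 4/70 = 0.0571
Sum = 20.771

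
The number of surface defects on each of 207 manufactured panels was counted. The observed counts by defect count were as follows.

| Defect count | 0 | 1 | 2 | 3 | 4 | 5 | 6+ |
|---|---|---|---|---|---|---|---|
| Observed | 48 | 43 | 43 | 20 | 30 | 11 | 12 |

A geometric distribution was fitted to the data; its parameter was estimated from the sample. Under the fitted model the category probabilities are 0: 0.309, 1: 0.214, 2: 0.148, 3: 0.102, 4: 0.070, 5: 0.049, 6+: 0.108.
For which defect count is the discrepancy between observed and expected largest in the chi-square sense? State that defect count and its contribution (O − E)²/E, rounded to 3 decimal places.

Expected counts E_i = n·p_i: 207×0.309 = 63.963, 207×0.214 = 44.298, 207×0.148 = 30.636, 207×0.102 = 21.114, 207×0.070 = 14.49, 207×0.049 = 10.143, 207×0.108 = 22.356.
χ² = (48−63.963)²/63.963 + (43−44.298)²/44.298 + (43−30.636)²/30.636 + (20−21.114)²/21.114 + (30−14.49)²/14.49 + (11−10.143)²/10.143 + (12−22.356)²/22.356
   = 3.9838 + 0.0380 + 4.9898 + 0.0588 + 16.6018 + 0.0724 + 4.7972
The largest term is for 4: 16.602.

4, 16.602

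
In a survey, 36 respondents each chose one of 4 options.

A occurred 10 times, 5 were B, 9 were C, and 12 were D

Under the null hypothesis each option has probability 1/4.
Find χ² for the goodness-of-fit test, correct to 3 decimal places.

2.889

Expected count for each of the 4 categories: 36/4 = 9.
A: (10 − 9)²/9 = 1/9 = 0.1111
B: (5 − 9)²/9 = 16/9 = 1.7778
C: (9 − 9)²/9 = 0/9 = 0.0000
D: (12 − 9)²/9 = 9/9 = 1.0000
Sum = 2.889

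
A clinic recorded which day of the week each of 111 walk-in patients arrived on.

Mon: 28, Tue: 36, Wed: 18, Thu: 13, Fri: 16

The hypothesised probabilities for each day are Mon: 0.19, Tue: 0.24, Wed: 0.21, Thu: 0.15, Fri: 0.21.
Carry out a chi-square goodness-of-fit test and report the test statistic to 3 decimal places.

9.855

Expected counts E_i = n·p_i: 111×0.19 = 21.09, 111×0.24 = 26.64, 111×0.21 = 23.31, 111×0.15 = 16.65, 111×0.21 = 23.31.
χ² = (28−21.09)²/21.09 + (36−26.64)²/26.64 + (18−23.31)²/23.31 + (13−16.65)²/16.65 + (16−23.31)²/23.31
   = 2.2640 + 3.2886 + 1.2096 + 0.8002 + 2.2924
Sum = 9.855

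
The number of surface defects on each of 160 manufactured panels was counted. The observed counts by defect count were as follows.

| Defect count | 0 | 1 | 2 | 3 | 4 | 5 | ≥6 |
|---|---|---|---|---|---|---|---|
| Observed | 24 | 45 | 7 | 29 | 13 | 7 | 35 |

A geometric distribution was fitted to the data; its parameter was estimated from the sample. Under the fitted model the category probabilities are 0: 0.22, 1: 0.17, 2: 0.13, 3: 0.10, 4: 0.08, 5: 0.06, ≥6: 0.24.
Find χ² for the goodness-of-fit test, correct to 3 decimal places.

35.939

Expected counts E_i = n·p_i: 160×0.22 = 35.2, 160×0.17 = 27.2, 160×0.13 = 20.8, 160×0.10 = 16, 160×0.08 = 12.8, 160×0.06 = 9.6, 160×0.24 = 38.4.
χ² = (24−35.2)²/35.2 + (45−27.2)²/27.2 + (7−20.8)²/20.8 + (29−16)²/16 + (13−12.8)²/12.8 + (7−9.6)²/9.6 + (35−38.4)²/38.4
   = 3.5636 + 11.6485 + 9.1558 + 10.5625 + 0.0031 + 0.7042 + 0.3010
Sum = 35.939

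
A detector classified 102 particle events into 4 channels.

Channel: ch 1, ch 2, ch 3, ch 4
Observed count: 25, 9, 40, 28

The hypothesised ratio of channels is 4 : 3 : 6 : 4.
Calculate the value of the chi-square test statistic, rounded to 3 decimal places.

Ratio total = 17. Expected counts: 102×4/17 = 24, 102×3/17 = 18, 102×6/17 = 36, 102×4/17 = 24.
χ² = (25−24)²/24 + (9−18)²/18 + (40−36)²/36 + (28−24)²/24
   = 0.0417 + 4.5000 + 0.4444 + 0.6667
Sum = 5.653

5.653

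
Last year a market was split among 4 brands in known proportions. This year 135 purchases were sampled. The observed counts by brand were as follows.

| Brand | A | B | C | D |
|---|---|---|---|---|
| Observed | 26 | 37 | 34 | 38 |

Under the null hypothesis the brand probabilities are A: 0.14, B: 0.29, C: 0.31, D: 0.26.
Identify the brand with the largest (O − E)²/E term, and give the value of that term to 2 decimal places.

Expected counts E_i = n·p_i: 135×0.14 = 18.9, 135×0.29 = 39.15, 135×0.31 = 41.85, 135×0.26 = 35.1.
cat         O        E   (O−E)²/E
A          26     18.9      2.667
B          37    39.15      0.118
C          34    41.85      1.472
D          38     35.1      0.240
The largest term is for A: 2.67.

A, 2.67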